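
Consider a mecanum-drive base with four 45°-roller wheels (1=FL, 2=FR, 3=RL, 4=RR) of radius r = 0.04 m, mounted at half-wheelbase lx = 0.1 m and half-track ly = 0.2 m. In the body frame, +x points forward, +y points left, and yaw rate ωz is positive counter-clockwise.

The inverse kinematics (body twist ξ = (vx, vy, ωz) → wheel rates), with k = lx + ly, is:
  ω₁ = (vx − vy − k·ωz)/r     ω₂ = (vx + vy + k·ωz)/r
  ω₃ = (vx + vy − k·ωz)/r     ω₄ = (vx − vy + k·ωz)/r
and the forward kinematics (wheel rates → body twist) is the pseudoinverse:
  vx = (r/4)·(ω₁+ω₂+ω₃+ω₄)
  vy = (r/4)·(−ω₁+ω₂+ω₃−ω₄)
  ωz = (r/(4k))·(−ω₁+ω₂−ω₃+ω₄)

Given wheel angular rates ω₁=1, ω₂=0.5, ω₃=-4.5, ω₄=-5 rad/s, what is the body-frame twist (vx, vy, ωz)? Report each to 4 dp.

(-0.0800, 0.0000, -0.0333)

k = lx + ly = 0.1 + 0.2 = 0.3000
ω₁+ω₂+ω₃+ω₄ = -8.0000  →  vx = (0.04/4)·-8.0000 = -0.0800
−ω₁+ω₂+ω₃−ω₄ = 0.0000  →  vy = (0.04/4)·0.0000 = 0.0000
−ω₁+ω₂−ω₃+ω₄ = -1.0000  →  ωz = (0.04/1.2000)·-1.0000 = -0.0333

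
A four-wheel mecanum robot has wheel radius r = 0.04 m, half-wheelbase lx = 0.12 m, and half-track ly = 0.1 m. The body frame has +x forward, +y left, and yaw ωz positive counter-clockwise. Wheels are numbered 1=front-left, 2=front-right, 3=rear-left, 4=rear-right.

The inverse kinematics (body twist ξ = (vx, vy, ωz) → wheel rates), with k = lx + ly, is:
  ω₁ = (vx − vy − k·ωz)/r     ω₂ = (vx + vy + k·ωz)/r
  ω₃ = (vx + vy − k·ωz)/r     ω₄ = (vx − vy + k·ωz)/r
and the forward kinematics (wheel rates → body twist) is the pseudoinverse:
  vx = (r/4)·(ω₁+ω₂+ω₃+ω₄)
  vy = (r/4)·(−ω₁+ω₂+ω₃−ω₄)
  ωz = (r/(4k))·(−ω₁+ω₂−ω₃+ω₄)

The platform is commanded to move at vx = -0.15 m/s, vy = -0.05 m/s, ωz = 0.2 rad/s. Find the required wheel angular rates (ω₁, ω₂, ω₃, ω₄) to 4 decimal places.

(-3.6000, -3.9000, -6.1000, -1.4000)

k = lx + ly = 0.12 + 0.1 = 0.2200;  k·ωz = 0.2200·0.2 = 0.0440
ω₁ (FL) = (vx − vy − k·ωz)/r = -0.1440/0.04 = -3.6000
ω₂ (FR) = (vx + vy + k·ωz)/r = -0.1560/0.04 = -3.9000
ω₃ (RL) = (vx + vy − k·ωz)/r = -0.2440/0.04 = -6.1000
ω₄ (RR) = (vx − vy + k·ωz)/r = -0.0560/0.04 = -1.4000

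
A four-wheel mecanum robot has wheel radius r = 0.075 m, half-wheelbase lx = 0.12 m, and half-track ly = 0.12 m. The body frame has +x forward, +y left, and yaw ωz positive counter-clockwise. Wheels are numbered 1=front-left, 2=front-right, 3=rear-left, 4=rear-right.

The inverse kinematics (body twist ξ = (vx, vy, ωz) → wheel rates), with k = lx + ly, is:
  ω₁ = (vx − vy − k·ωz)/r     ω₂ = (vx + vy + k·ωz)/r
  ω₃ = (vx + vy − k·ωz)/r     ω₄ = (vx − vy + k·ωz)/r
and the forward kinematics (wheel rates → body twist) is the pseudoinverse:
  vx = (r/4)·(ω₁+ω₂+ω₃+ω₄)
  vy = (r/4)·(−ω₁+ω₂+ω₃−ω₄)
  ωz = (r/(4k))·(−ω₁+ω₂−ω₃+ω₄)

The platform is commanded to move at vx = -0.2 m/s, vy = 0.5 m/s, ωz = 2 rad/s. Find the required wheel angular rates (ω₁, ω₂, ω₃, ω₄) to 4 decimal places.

k = lx + ly = 0.12 + 0.12 = 0.2400;  k·ωz = 0.2400·2 = 0.4800
ω₁ (FL) = (vx − vy − k·ωz)/r = -1.1800/0.075 = -15.7333
ω₂ (FR) = (vx + vy + k·ωz)/r = 0.7800/0.075 = 10.4000
ω₃ (RL) = (vx + vy − k·ωz)/r = -0.1800/0.075 = -2.4000
ω₄ (RR) = (vx − vy + k·ωz)/r = -0.2200/0.075 = -2.9333

(-15.7333, 10.4000, -2.4000, -2.9333)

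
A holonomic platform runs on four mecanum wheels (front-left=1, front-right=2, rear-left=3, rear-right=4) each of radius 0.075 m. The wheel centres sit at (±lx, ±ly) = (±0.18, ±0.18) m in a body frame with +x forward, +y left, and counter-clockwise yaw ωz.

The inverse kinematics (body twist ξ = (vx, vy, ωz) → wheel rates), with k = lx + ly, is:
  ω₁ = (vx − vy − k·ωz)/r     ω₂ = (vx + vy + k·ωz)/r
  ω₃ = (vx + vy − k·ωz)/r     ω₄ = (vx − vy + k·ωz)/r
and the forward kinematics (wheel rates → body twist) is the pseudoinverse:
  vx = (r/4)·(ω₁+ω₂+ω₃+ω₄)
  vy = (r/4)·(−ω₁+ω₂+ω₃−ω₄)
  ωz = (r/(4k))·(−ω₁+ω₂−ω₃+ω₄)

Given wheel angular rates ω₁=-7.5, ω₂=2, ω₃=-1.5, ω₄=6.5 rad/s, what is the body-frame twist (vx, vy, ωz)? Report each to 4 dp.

(-0.0094, 0.0281, 0.9115)

k = lx + ly = 0.18 + 0.18 = 0.3600
ω₁+ω₂+ω₃+ω₄ = -0.5000  →  vx = (0.075/4)·-0.5000 = -0.0094
−ω₁+ω₂+ω₃−ω₄ = 1.5000  →  vy = (0.075/4)·1.5000 = 0.0281
−ω₁+ω₂−ω₃+ω₄ = 17.5000  →  ωz = (0.075/1.4400)·17.5000 = 0.9115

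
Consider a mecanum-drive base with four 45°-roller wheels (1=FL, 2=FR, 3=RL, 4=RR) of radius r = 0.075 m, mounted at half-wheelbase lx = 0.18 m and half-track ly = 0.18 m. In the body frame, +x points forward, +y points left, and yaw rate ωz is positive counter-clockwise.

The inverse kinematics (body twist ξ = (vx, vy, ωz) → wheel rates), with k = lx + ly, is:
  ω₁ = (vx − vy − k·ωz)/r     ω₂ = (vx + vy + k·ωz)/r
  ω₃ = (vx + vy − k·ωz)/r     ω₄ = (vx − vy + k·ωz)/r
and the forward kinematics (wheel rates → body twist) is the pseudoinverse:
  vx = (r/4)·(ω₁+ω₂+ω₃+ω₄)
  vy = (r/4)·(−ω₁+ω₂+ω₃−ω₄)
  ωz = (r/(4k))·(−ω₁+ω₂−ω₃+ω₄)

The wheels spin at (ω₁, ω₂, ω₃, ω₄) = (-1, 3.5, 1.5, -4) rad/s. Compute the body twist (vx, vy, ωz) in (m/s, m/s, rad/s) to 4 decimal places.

(0.0000, 0.1875, -0.0521)

k = lx + ly = 0.18 + 0.18 = 0.3600
ω₁+ω₂+ω₃+ω₄ = 0.0000  →  vx = (0.075/4)·0.0000 = 0.0000
−ω₁+ω₂+ω₃−ω₄ = 10.0000  →  vy = (0.075/4)·10.0000 = 0.1875
−ω₁+ω₂−ω₃+ω₄ = -1.0000  →  ωz = (0.075/1.4400)·-1.0000 = -0.0521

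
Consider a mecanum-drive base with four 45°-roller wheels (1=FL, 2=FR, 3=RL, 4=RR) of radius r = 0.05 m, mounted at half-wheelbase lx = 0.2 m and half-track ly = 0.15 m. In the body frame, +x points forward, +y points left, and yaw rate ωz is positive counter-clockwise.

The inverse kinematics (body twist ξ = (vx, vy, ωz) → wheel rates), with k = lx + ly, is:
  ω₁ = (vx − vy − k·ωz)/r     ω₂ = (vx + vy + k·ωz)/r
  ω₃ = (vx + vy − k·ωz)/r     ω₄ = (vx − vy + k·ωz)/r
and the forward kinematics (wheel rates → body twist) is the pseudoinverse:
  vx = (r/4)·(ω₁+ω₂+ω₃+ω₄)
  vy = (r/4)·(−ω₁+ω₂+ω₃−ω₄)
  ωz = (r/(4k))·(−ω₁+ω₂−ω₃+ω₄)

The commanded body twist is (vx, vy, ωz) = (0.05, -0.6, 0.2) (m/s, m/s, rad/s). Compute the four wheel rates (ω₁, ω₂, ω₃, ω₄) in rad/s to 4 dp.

(11.6000, -9.6000, -12.4000, 14.4000)

k = lx + ly = 0.2 + 0.15 = 0.3500;  k·ωz = 0.3500·0.2 = 0.0700
ω₁ (FL) = (vx − vy − k·ωz)/r = 0.5800/0.05 = 11.6000
ω₂ (FR) = (vx + vy + k·ωz)/r = -0.4800/0.05 = -9.6000
ω₃ (RL) = (vx + vy − k·ωz)/r = -0.6200/0.05 = -12.4000
ω₄ (RR) = (vx − vy + k·ωz)/r = 0.7200/0.05 = 14.4000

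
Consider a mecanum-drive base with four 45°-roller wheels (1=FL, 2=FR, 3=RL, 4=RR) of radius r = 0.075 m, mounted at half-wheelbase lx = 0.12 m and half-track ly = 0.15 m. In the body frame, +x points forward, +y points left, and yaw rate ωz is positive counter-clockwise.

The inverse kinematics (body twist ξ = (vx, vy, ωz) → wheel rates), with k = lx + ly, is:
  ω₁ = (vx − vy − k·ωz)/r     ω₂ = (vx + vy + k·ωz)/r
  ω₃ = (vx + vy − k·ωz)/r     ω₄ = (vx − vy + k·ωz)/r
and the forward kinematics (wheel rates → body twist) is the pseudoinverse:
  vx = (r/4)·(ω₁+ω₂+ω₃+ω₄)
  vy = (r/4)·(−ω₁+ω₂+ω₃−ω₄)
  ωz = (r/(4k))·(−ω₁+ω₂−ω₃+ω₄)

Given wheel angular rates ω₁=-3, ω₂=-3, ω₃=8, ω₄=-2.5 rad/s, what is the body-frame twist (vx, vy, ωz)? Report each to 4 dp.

(-0.0094, 0.1969, -0.7292)

k = lx + ly = 0.12 + 0.15 = 0.2700
ω₁+ω₂+ω₃+ω₄ = -0.5000  →  vx = (0.075/4)·-0.5000 = -0.0094
−ω₁+ω₂+ω₃−ω₄ = 10.5000  →  vy = (0.075/4)·10.5000 = 0.1969
−ω₁+ω₂−ω₃+ω₄ = -10.5000  →  ωz = (0.075/1.0800)·-10.5000 = -0.7292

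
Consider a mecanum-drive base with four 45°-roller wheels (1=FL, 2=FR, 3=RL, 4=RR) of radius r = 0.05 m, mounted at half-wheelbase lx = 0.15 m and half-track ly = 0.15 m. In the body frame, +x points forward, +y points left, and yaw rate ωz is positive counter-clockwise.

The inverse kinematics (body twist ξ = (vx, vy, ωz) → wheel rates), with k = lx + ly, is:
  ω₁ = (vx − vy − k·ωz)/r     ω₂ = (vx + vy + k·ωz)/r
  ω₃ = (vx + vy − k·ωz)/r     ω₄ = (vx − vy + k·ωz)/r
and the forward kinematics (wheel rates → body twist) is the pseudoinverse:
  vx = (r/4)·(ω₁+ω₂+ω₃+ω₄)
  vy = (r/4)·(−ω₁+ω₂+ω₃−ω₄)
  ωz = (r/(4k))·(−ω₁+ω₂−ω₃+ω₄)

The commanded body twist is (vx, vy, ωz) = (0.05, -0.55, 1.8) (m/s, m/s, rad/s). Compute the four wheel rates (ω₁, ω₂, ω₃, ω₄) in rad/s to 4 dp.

(1.2000, 0.8000, -20.8000, 22.8000)

k = lx + ly = 0.15 + 0.15 = 0.3000;  k·ωz = 0.3000·1.8 = 0.5400
ω₁ (FL) = (vx − vy − k·ωz)/r = 0.0600/0.05 = 1.2000
ω₂ (FR) = (vx + vy + k·ωz)/r = 0.0400/0.05 = 0.8000
ω₃ (RL) = (vx + vy − k·ωz)/r = -1.0400/0.05 = -20.8000
ω₄ (RR) = (vx − vy + k·ωz)/r = 1.1400/0.05 = 22.8000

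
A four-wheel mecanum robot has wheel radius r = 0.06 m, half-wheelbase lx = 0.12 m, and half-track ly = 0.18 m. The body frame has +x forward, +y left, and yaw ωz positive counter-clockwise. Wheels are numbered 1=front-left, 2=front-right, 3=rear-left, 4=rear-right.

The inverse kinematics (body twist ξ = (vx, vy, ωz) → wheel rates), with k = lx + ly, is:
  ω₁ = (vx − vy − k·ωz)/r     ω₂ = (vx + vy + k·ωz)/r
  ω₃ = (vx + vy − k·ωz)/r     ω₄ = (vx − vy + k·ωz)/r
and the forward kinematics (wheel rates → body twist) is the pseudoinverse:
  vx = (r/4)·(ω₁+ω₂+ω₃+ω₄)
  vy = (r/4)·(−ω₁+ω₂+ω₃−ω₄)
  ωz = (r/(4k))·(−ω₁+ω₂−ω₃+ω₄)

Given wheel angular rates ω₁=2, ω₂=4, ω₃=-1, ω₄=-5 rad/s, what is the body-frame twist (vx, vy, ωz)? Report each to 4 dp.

(0.0000, 0.0900, -0.1000)

k = lx + ly = 0.12 + 0.18 = 0.3000
ω₁+ω₂+ω₃+ω₄ = 0.0000  →  vx = (0.06/4)·0.0000 = 0.0000
−ω₁+ω₂+ω₃−ω₄ = 6.0000  →  vy = (0.06/4)·6.0000 = 0.0900
−ω₁+ω₂−ω₃+ω₄ = -2.0000  →  ωz = (0.06/1.2000)·-2.0000 = -0.1000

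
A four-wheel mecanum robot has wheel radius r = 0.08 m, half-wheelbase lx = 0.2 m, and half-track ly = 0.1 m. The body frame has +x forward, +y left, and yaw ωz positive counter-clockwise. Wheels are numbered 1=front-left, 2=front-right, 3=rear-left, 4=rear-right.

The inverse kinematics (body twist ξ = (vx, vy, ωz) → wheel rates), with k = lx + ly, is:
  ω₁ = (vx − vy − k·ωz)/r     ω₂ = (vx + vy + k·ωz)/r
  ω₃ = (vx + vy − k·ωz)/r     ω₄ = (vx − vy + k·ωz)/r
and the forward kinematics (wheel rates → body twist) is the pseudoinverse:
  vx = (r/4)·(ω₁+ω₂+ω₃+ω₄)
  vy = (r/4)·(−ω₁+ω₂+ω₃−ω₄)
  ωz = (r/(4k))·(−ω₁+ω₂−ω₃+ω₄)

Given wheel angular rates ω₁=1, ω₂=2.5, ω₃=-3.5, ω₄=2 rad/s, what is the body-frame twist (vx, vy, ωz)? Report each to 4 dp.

(0.0400, -0.0800, 0.4667)

k = lx + ly = 0.2 + 0.1 = 0.3000
ω₁+ω₂+ω₃+ω₄ = 2.0000  →  vx = (0.08/4)·2.0000 = 0.0400
−ω₁+ω₂+ω₃−ω₄ = -4.0000  →  vy = (0.08/4)·-4.0000 = -0.0800
−ω₁+ω₂−ω₃+ω₄ = 7.0000  →  ωz = (0.08/1.2000)·7.0000 = 0.4667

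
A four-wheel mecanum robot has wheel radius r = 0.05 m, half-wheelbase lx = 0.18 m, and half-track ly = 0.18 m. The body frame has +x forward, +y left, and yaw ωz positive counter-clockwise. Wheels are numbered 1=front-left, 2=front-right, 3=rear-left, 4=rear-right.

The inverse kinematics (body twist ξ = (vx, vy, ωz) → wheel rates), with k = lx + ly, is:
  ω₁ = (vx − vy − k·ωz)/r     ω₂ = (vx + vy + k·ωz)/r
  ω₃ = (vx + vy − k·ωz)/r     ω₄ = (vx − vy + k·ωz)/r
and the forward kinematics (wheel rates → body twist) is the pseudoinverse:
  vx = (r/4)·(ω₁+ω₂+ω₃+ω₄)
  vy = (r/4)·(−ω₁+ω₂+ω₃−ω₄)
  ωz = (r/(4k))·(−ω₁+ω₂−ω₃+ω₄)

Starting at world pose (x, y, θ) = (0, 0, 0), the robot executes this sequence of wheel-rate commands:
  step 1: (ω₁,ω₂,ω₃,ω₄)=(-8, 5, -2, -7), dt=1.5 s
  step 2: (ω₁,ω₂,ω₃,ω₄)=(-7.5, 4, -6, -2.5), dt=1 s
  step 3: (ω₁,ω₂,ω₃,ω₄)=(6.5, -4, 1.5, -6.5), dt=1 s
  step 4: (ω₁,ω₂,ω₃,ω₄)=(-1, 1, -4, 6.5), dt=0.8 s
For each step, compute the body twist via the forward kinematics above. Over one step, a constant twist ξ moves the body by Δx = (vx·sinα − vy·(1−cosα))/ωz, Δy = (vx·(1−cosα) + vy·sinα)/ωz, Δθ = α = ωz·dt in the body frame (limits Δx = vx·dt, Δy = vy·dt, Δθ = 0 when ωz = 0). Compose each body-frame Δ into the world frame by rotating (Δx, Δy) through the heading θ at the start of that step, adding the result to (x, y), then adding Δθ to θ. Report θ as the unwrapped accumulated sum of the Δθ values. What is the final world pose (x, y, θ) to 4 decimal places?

step 1: ξ=(vx,vy,ωz)=(-0.1500, 0.2250, 0.2778), dt=1.5 → body Δ=(-0.2878, 0.2816, 0.4167) → world pose (-0.2878, 0.2816, 0.4167)
step 2: ξ=(vx,vy,ωz)=(-0.1500, 0.1000, 0.5208), dt=1.0 → body Δ=(-0.1688, 0.0574, 0.5208) → world pose (-0.4654, 0.2658, 0.9375)
step 3: ξ=(vx,vy,ωz)=(-0.0312, -0.0312, -0.6424), dt=1.0 → body Δ=(-0.0388, -0.0194, -0.6424) → world pose (-0.4727, 0.2229, 0.2951)
step 4: ξ=(vx,vy,ωz)=(0.0312, -0.1063, 0.4340), dt=0.8 → body Δ=(0.0391, -0.0790, 0.3472) → world pose (-0.4123, 0.1587, 0.6424)

(-0.4123, 0.1587, 0.6424)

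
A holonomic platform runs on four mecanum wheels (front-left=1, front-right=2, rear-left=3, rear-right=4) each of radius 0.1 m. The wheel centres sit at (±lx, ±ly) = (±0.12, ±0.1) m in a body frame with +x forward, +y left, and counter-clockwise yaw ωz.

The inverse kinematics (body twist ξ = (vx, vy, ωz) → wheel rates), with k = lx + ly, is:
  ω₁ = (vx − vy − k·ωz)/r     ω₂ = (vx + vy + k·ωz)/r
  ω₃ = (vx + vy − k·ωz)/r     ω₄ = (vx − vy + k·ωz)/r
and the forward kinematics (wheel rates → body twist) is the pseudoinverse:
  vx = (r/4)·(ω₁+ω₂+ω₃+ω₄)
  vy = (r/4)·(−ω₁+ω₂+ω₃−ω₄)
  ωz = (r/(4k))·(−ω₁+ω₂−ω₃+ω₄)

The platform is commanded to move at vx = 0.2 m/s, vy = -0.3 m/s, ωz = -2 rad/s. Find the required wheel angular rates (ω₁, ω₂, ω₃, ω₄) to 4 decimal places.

k = lx + ly = 0.12 + 0.1 = 0.2200;  k·ωz = 0.2200·-2 = -0.4400
ω₁ (FL) = (vx − vy − k·ωz)/r = 0.9400/0.1 = 9.4000
ω₂ (FR) = (vx + vy + k·ωz)/r = -0.5400/0.1 = -5.4000
ω₃ (RL) = (vx + vy − k·ωz)/r = 0.3400/0.1 = 3.4000
ω₄ (RR) = (vx − vy + k·ωz)/r = 0.0600/0.1 = 0.6000

(9.4000, -5.4000, 3.4000, 0.6000)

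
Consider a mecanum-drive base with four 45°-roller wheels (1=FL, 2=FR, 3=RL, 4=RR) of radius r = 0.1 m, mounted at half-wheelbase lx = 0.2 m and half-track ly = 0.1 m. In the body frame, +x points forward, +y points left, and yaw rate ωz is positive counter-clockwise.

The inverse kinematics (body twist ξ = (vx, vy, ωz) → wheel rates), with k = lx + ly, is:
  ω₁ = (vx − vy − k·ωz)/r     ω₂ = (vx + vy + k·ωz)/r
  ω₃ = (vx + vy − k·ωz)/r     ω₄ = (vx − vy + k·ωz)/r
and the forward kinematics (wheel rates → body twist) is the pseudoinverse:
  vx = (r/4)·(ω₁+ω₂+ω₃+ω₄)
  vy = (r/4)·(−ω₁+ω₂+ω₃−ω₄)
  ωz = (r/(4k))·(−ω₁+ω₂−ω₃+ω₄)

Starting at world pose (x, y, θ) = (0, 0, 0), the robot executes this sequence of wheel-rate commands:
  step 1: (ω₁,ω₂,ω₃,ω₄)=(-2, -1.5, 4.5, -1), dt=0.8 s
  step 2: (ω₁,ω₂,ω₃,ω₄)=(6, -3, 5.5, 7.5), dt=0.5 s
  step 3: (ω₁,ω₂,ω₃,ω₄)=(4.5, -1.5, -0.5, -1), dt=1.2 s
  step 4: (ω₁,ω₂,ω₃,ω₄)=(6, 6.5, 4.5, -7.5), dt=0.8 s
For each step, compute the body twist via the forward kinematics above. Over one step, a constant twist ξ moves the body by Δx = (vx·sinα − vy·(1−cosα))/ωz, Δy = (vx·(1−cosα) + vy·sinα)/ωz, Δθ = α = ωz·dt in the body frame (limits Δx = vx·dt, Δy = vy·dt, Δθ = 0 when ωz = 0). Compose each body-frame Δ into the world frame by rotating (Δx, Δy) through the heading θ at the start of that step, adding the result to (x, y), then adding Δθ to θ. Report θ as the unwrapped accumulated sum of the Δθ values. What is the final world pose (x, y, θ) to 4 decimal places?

step 1: ξ=(vx,vy,ωz)=(0.0000, 0.1500, -0.4167), dt=0.8 → body Δ=(0.0198, 0.1178, -0.3333) → world pose (0.0198, 0.1178, -0.3333)
step 2: ξ=(vx,vy,ωz)=(0.4000, -0.2750, -0.5833), dt=0.5 → body Δ=(0.1773, -0.1645, -0.2917) → world pose (0.1335, -0.0957, -0.6250)
step 3: ξ=(vx,vy,ωz)=(0.0375, -0.1375, -0.5417), dt=1.2 → body Δ=(-0.0099, -0.1677, -0.6500) → world pose (0.0273, -0.2259, -1.2750)
step 4: ξ=(vx,vy,ωz)=(0.2375, 0.3125, -0.9583), dt=0.8 → body Δ=(0.2632, 0.1569, -0.7667) → world pose (0.2541, -0.4319, -2.0417)

(0.2541, -0.4319, -2.0417)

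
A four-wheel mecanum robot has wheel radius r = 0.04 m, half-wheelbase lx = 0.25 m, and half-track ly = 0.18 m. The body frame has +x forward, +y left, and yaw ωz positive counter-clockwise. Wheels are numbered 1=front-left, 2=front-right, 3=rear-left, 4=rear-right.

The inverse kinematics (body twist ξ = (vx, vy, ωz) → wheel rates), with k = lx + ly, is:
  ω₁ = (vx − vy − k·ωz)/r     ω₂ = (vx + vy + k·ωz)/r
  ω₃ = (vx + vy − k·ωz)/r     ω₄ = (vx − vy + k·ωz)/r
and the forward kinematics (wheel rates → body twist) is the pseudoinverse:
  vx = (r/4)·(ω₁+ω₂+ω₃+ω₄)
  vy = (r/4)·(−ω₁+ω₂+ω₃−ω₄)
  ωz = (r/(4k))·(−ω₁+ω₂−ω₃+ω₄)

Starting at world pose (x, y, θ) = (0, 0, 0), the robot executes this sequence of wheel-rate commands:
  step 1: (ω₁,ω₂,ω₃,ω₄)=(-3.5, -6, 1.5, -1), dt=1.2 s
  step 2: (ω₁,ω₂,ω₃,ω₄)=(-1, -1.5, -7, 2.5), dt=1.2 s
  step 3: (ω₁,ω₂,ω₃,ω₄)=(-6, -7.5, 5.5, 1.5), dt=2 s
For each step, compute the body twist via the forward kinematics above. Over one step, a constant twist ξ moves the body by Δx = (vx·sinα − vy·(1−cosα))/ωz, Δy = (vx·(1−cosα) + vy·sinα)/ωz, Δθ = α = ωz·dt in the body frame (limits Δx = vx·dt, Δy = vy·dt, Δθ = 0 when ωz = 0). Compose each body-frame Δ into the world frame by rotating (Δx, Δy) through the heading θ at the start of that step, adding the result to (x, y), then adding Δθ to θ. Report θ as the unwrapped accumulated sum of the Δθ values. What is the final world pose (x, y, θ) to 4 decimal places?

(-0.3219, -0.0590, -0.1442)

step 1: ξ=(vx,vy,ωz)=(-0.0900, 0.0000, -0.1163), dt=1.2 → body Δ=(-0.1076, 0.0075, -0.1395) → world pose (-0.1076, 0.0075, -0.1395)
step 2: ξ=(vx,vy,ωz)=(-0.0700, -0.1000, 0.2093), dt=1.2 → body Δ=(-0.0681, -0.1292, 0.2512) → world pose (-0.1931, -0.1110, 0.1116)
step 3: ξ=(vx,vy,ωz)=(-0.0650, 0.0250, -0.1279), dt=2.0 → body Δ=(-0.1222, 0.0660, -0.2558) → world pose (-0.3219, -0.0590, -0.1442)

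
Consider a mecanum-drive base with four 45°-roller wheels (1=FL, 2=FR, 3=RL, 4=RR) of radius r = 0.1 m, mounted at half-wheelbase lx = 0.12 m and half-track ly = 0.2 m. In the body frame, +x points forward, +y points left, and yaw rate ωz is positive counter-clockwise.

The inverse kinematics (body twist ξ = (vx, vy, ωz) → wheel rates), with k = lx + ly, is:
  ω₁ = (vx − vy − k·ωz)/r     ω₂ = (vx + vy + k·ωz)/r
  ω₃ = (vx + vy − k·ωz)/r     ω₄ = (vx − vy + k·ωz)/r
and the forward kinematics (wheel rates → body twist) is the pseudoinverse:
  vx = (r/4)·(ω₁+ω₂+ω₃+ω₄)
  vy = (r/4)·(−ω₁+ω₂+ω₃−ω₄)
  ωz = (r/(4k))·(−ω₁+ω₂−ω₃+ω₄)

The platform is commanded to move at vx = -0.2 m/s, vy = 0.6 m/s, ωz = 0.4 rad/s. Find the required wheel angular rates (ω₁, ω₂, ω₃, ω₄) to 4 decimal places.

k = lx + ly = 0.12 + 0.2 = 0.3200;  k·ωz = 0.3200·0.4 = 0.1280
ω₁ (FL) = (vx − vy − k·ωz)/r = -0.9280/0.1 = -9.2800
ω₂ (FR) = (vx + vy + k·ωz)/r = 0.5280/0.1 = 5.2800
ω₃ (RL) = (vx + vy − k·ωz)/r = 0.2720/0.1 = 2.7200
ω₄ (RR) = (vx − vy + k·ωz)/r = -0.6720/0.1 = -6.7200

(-9.2800, 5.2800, 2.7200, -6.7200)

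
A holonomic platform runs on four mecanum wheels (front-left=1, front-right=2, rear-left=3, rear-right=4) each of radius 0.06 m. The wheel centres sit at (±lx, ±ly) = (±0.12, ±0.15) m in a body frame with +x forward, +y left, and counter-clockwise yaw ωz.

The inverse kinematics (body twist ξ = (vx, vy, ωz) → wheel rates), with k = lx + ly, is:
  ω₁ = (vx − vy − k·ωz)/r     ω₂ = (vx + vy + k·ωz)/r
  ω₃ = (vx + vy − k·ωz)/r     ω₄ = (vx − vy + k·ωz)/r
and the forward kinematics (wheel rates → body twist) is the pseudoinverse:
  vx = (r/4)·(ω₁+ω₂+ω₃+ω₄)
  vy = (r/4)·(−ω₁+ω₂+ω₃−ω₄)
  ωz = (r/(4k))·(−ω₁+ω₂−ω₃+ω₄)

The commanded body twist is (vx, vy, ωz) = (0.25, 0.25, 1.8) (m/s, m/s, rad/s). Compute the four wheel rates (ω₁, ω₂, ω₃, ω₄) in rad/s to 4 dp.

(-8.1000, 16.4333, 0.2333, 8.1000)

k = lx + ly = 0.12 + 0.15 = 0.2700;  k·ωz = 0.2700·1.8 = 0.4860
ω₁ (FL) = (vx − vy − k·ωz)/r = -0.4860/0.06 = -8.1000
ω₂ (FR) = (vx + vy + k·ωz)/r = 0.9860/0.06 = 16.4333
ω₃ (RL) = (vx + vy − k·ωz)/r = 0.0140/0.06 = 0.2333
ω₄ (RR) = (vx − vy + k·ωz)/r = 0.4860/0.06 = 8.1000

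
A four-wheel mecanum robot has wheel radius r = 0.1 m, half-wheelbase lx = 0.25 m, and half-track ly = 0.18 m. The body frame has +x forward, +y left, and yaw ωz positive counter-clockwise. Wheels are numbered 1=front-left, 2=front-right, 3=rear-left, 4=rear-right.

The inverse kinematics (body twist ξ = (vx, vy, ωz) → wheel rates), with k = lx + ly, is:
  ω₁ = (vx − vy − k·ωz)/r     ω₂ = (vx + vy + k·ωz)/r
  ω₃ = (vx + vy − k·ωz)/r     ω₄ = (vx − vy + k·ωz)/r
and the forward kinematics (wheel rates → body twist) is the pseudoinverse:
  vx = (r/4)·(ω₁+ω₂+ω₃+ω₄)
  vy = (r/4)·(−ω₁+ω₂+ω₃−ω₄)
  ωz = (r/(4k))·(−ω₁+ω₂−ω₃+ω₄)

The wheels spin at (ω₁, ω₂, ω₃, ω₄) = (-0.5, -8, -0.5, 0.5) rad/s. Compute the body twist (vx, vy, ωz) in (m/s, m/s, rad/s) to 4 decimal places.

(-0.2125, -0.2125, -0.3779)

k = lx + ly = 0.25 + 0.18 = 0.4300
ω₁+ω₂+ω₃+ω₄ = -8.5000  →  vx = (0.1/4)·-8.5000 = -0.2125
−ω₁+ω₂+ω₃−ω₄ = -8.5000  →  vy = (0.1/4)·-8.5000 = -0.2125
−ω₁+ω₂−ω₃+ω₄ = -6.5000  →  ωz = (0.1/1.7200)·-6.5000 = -0.3779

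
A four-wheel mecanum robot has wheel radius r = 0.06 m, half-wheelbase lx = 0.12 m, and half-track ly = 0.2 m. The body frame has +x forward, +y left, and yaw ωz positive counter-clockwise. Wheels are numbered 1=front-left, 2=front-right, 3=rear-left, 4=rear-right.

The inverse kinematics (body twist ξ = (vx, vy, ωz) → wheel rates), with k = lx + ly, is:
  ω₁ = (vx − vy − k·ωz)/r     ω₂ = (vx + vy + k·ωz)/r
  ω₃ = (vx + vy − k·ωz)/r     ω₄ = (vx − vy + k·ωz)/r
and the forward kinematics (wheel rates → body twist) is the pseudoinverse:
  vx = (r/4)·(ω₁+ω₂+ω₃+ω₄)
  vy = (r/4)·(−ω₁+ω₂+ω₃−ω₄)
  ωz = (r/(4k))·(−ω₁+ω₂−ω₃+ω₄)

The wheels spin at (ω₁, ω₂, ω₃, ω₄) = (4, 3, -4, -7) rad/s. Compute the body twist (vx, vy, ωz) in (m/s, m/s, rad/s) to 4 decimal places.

(-0.0600, 0.0300, -0.1875)

k = lx + ly = 0.12 + 0.2 = 0.3200
ω₁+ω₂+ω₃+ω₄ = -4.0000  →  vx = (0.06/4)·-4.0000 = -0.0600
−ω₁+ω₂+ω₃−ω₄ = 2.0000  →  vy = (0.06/4)·2.0000 = 0.0300
−ω₁+ω₂−ω₃+ω₄ = -4.0000  →  ωz = (0.06/1.2800)·-4.0000 = -0.1875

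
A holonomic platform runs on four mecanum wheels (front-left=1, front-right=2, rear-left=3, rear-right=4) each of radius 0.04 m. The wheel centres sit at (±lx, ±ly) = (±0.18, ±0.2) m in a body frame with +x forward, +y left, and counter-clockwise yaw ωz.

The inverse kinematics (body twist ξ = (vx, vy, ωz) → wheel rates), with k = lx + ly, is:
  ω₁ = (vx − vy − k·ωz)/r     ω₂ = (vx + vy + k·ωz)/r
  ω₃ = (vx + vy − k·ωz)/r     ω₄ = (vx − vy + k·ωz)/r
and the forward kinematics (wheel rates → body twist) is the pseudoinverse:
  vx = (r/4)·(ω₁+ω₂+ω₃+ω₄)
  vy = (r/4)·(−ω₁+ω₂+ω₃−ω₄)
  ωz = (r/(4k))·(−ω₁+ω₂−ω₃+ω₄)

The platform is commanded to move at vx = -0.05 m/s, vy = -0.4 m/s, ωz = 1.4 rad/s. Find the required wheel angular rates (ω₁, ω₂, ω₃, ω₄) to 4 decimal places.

(-4.5500, 2.0500, -24.5500, 22.0500)

k = lx + ly = 0.18 + 0.2 = 0.3800;  k·ωz = 0.3800·1.4 = 0.5320
ω₁ (FL) = (vx − vy − k·ωz)/r = -0.1820/0.04 = -4.5500
ω₂ (FR) = (vx + vy + k·ωz)/r = 0.0820/0.04 = 2.0500
ω₃ (RL) = (vx + vy − k·ωz)/r = -0.9820/0.04 = -24.5500
ω₄ (RR) = (vx − vy + k·ωz)/r = 0.8820/0.04 = 22.0500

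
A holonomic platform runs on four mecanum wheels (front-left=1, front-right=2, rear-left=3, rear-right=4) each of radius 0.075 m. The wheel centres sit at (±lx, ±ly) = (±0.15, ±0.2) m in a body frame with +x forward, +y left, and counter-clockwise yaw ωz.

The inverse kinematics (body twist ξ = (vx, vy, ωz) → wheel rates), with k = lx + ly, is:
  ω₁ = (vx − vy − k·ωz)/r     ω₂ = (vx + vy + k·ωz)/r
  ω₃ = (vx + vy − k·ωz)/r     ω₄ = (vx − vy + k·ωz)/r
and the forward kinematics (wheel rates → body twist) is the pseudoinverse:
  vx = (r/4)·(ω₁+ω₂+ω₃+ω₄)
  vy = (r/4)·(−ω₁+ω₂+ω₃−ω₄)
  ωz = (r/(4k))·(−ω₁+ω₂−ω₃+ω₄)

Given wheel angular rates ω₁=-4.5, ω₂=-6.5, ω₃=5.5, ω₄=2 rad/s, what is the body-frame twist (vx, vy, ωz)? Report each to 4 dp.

k = lx + ly = 0.15 + 0.2 = 0.3500
ω₁+ω₂+ω₃+ω₄ = -3.5000  →  vx = (0.075/4)·-3.5000 = -0.0656
−ω₁+ω₂+ω₃−ω₄ = 1.5000  →  vy = (0.075/4)·1.5000 = 0.0281
−ω₁+ω₂−ω₃+ω₄ = -5.5000  →  ωz = (0.075/1.4000)·-5.5000 = -0.2946

(-0.0656, 0.0281, -0.2946)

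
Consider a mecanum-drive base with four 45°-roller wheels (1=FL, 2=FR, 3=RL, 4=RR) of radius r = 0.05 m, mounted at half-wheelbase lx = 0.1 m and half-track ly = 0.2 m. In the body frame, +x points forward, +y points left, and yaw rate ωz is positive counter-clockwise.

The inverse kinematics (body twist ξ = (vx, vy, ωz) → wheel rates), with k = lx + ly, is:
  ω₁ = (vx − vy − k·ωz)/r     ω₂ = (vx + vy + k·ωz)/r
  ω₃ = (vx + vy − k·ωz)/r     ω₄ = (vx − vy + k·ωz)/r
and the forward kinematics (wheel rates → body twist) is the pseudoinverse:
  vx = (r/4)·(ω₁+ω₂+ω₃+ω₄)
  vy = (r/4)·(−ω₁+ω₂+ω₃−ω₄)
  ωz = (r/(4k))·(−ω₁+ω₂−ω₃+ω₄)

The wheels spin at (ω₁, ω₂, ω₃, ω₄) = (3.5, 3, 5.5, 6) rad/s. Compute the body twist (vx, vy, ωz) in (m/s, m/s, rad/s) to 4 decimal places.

k = lx + ly = 0.1 + 0.2 = 0.3000
ω₁+ω₂+ω₃+ω₄ = 18.0000  →  vx = (0.05/4)·18.0000 = 0.2250
−ω₁+ω₂+ω₃−ω₄ = -1.0000  →  vy = (0.05/4)·-1.0000 = -0.0125
−ω₁+ω₂−ω₃+ω₄ = 0.0000  →  ωz = (0.05/1.2000)·0.0000 = 0.0000

(0.2250, -0.0125, 0.0000)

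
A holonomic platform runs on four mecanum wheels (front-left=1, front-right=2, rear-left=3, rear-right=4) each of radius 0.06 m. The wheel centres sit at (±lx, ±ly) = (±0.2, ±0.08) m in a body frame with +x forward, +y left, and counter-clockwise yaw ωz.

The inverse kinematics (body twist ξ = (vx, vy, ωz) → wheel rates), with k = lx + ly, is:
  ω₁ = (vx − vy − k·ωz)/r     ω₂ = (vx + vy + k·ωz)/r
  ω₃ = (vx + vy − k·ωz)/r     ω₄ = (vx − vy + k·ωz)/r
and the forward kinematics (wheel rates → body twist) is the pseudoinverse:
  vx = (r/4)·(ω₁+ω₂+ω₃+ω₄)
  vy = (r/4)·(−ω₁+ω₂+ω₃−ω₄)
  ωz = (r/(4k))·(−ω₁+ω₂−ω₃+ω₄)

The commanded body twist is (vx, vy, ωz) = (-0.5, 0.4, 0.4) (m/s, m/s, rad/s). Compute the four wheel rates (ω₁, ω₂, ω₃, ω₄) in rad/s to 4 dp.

(-16.8667, 0.2000, -3.5333, -13.1333)

k = lx + ly = 0.2 + 0.08 = 0.2800;  k·ωz = 0.2800·0.4 = 0.1120
ω₁ (FL) = (vx − vy − k·ωz)/r = -1.0120/0.06 = -16.8667
ω₂ (FR) = (vx + vy + k·ωz)/r = 0.0120/0.06 = 0.2000
ω₃ (RL) = (vx + vy − k·ωz)/r = -0.2120/0.06 = -3.5333
ω₄ (RR) = (vx − vy + k·ωz)/r = -0.7880/0.06 = -13.1333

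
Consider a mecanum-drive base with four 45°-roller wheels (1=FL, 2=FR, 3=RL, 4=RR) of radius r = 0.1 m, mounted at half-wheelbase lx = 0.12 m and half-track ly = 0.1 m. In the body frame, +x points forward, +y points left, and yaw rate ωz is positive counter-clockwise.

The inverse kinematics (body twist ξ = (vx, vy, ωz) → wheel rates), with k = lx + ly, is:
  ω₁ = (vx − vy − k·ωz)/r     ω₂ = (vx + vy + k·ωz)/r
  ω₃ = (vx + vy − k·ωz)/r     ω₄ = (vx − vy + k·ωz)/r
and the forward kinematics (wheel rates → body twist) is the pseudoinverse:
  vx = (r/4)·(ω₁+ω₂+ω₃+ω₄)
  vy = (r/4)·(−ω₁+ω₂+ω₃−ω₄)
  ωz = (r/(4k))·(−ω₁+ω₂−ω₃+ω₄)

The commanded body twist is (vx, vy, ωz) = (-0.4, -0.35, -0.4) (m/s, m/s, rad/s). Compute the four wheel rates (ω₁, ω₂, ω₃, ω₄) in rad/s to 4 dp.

(0.3800, -8.3800, -6.6200, -1.3800)

k = lx + ly = 0.12 + 0.1 = 0.2200;  k·ωz = 0.2200·-0.4 = -0.0880
ω₁ (FL) = (vx − vy − k·ωz)/r = 0.0380/0.1 = 0.3800
ω₂ (FR) = (vx + vy + k·ωz)/r = -0.8380/0.1 = -8.3800
ω₃ (RL) = (vx + vy − k·ωz)/r = -0.6620/0.1 = -6.6200
ω₄ (RR) = (vx − vy + k·ωz)/r = -0.1380/0.1 = -1.3800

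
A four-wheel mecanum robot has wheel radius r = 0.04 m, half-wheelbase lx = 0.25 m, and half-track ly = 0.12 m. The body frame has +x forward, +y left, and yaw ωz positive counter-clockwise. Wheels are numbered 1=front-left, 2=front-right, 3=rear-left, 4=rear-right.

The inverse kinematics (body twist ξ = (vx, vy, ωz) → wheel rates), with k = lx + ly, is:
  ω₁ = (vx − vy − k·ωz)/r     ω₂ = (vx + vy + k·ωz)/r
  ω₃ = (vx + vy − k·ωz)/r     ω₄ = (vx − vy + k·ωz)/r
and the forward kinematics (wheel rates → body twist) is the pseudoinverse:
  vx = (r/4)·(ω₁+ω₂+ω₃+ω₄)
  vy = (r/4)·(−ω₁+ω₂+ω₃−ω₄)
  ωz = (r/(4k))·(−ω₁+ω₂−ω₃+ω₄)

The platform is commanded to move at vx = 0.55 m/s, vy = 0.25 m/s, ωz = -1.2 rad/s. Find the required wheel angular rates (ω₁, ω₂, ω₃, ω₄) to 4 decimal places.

(18.6000, 8.9000, 31.1000, -3.6000)

k = lx + ly = 0.25 + 0.12 = 0.3700;  k·ωz = 0.3700·-1.2 = -0.4440
ω₁ (FL) = (vx − vy − k·ωz)/r = 0.7440/0.04 = 18.6000
ω₂ (FR) = (vx + vy + k·ωz)/r = 0.3560/0.04 = 8.9000
ω₃ (RL) = (vx + vy − k·ωz)/r = 1.2440/0.04 = 31.1000
ω₄ (RR) = (vx − vy + k·ωz)/r = -0.1440/0.04 = -3.6000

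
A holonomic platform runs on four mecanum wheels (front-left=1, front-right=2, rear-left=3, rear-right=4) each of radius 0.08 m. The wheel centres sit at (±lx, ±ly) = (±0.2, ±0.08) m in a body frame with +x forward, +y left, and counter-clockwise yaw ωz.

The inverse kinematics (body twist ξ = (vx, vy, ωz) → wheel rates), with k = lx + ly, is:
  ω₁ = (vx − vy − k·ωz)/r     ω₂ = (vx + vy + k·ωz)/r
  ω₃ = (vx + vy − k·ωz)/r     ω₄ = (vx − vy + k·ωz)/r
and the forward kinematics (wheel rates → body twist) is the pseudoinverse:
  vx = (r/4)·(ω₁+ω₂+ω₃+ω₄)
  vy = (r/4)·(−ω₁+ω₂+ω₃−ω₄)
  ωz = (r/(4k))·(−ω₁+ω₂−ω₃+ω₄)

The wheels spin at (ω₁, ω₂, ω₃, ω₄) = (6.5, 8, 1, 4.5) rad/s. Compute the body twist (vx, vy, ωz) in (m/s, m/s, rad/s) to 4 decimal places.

(0.4000, -0.0400, 0.3571)

k = lx + ly = 0.2 + 0.08 = 0.2800
ω₁+ω₂+ω₃+ω₄ = 20.0000  →  vx = (0.08/4)·20.0000 = 0.4000
−ω₁+ω₂+ω₃−ω₄ = -2.0000  →  vy = (0.08/4)·-2.0000 = -0.0400
−ω₁+ω₂−ω₃+ω₄ = 5.0000  →  ωz = (0.08/1.1200)·5.0000 = 0.3571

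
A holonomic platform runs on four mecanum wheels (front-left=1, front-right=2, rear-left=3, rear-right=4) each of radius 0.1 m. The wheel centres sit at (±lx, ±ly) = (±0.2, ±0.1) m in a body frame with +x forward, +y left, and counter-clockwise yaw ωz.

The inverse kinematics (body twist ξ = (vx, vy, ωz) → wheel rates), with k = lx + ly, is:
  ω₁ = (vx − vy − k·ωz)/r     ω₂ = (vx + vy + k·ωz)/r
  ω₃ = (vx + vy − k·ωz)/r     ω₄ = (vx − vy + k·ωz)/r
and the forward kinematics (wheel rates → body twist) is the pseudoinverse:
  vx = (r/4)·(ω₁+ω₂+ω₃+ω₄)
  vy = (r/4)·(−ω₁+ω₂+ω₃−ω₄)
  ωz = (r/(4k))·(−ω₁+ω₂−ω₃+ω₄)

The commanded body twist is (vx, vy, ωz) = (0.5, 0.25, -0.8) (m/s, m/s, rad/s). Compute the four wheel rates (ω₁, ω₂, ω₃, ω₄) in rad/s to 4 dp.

(4.9000, 5.1000, 9.9000, 0.1000)

k = lx + ly = 0.2 + 0.1 = 0.3000;  k·ωz = 0.3000·-0.8 = -0.2400
ω₁ (FL) = (vx − vy − k·ωz)/r = 0.4900/0.1 = 4.9000
ω₂ (FR) = (vx + vy + k·ωz)/r = 0.5100/0.1 = 5.1000
ω₃ (RL) = (vx + vy − k·ωz)/r = 0.9900/0.1 = 9.9000
ω₄ (RR) = (vx − vy + k·ωz)/r = 0.0100/0.1 = 0.1000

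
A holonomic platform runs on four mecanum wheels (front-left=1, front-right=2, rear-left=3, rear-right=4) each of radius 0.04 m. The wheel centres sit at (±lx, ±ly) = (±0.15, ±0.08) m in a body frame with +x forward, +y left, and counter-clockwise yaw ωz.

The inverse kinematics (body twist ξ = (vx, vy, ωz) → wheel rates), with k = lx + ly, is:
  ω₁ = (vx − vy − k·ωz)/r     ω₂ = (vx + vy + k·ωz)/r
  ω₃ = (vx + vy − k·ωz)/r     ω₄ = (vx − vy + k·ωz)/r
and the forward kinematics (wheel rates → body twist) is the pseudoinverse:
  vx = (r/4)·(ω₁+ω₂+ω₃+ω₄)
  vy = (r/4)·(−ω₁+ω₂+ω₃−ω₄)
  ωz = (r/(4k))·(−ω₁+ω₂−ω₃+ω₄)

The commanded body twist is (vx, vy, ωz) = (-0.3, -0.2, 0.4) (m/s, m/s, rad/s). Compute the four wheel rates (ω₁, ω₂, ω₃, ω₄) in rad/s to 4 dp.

(-4.8000, -10.2000, -14.8000, -0.2000)

k = lx + ly = 0.15 + 0.08 = 0.2300;  k·ωz = 0.2300·0.4 = 0.0920
ω₁ (FL) = (vx − vy − k·ωz)/r = -0.1920/0.04 = -4.8000
ω₂ (FR) = (vx + vy + k·ωz)/r = -0.4080/0.04 = -10.2000
ω₃ (RL) = (vx + vy − k·ωz)/r = -0.5920/0.04 = -14.8000
ω₄ (RR) = (vx − vy + k·ωz)/r = -0.0080/0.04 = -0.2000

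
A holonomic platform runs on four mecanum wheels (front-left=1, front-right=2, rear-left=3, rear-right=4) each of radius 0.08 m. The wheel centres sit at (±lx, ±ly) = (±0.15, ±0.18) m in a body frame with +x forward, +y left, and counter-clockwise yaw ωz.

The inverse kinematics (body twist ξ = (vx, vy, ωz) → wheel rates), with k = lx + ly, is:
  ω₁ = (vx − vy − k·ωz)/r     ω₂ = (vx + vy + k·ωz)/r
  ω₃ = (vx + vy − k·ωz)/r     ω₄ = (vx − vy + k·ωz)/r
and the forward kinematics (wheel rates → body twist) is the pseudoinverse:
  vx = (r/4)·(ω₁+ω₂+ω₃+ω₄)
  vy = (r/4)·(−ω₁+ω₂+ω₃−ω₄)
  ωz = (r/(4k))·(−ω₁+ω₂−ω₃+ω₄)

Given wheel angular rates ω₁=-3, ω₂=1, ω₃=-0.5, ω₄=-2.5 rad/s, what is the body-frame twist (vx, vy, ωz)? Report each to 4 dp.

(-0.1000, 0.1200, 0.1212)

k = lx + ly = 0.15 + 0.18 = 0.3300
ω₁+ω₂+ω₃+ω₄ = -5.0000  →  vx = (0.08/4)·-5.0000 = -0.1000
−ω₁+ω₂+ω₃−ω₄ = 6.0000  →  vy = (0.08/4)·6.0000 = 0.1200
−ω₁+ω₂−ω₃+ω₄ = 2.0000  →  ωz = (0.08/1.3200)·2.0000 = 0.1212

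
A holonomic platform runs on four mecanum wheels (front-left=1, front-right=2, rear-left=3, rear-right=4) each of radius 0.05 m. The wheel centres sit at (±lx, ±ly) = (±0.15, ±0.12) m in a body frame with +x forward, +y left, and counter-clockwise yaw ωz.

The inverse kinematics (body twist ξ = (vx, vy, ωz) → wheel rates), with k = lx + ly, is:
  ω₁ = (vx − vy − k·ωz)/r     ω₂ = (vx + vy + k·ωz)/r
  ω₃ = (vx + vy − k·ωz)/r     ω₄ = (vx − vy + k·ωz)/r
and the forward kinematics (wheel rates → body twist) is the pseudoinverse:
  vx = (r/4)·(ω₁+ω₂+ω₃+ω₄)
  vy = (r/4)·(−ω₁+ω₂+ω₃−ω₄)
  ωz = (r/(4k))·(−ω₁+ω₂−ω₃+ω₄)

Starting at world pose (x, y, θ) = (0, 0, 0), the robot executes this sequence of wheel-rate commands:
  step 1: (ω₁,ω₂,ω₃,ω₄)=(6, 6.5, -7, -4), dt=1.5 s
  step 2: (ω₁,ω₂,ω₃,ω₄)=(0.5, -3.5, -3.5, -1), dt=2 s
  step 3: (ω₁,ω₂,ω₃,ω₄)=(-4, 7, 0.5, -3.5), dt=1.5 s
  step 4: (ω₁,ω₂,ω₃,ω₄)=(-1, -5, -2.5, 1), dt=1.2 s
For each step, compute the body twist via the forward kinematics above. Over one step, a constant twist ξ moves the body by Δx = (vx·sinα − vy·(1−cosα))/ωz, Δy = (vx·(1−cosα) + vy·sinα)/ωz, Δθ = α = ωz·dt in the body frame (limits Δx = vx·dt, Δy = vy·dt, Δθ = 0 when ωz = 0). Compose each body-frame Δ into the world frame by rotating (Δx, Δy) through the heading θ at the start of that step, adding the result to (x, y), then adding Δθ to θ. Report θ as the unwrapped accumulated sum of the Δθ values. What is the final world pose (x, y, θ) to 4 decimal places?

(-0.2507, -0.1291, 0.5625)

step 1: ξ=(vx,vy,ωz)=(0.0188, -0.0313, 0.1620), dt=1.5 → body Δ=(0.0335, -0.0430, 0.2431) → world pose (0.0335, -0.0430, 0.2431)
step 2: ξ=(vx,vy,ωz)=(-0.0938, -0.0813, -0.0694), dt=2.0 → body Δ=(-0.1982, -0.1490, -0.1389) → world pose (-0.1230, -0.2353, 0.1042)
step 3: ξ=(vx,vy,ωz)=(0.0000, 0.1875, 0.3241), dt=1.5 → body Δ=(-0.0670, 0.2703, 0.4861) → world pose (-0.2177, 0.0266, 0.5903)
step 4: ξ=(vx,vy,ωz)=(-0.0938, -0.0938, -0.0231), dt=1.2 → body Δ=(-0.1140, -0.1109, -0.0278) → world pose (-0.2507, -0.1291, 0.5625)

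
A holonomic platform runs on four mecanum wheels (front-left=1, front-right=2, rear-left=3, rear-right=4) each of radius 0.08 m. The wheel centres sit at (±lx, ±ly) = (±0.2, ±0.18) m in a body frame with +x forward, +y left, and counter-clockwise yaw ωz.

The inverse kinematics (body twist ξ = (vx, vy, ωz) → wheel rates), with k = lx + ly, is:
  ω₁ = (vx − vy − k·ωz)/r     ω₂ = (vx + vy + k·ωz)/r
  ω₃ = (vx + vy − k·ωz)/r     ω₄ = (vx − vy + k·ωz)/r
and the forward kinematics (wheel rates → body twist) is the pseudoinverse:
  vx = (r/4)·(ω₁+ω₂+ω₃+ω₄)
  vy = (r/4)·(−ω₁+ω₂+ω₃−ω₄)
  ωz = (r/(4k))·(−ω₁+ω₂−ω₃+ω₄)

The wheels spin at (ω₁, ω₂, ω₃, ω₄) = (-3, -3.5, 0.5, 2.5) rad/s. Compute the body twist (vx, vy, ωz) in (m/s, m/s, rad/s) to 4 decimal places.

k = lx + ly = 0.2 + 0.18 = 0.3800
ω₁+ω₂+ω₃+ω₄ = -3.5000  →  vx = (0.08/4)·-3.5000 = -0.0700
−ω₁+ω₂+ω₃−ω₄ = -2.5000  →  vy = (0.08/4)·-2.5000 = -0.0500
−ω₁+ω₂−ω₃+ω₄ = 1.5000  →  ωz = (0.08/1.5200)·1.5000 = 0.0789

(-0.0700, -0.0500, 0.0789)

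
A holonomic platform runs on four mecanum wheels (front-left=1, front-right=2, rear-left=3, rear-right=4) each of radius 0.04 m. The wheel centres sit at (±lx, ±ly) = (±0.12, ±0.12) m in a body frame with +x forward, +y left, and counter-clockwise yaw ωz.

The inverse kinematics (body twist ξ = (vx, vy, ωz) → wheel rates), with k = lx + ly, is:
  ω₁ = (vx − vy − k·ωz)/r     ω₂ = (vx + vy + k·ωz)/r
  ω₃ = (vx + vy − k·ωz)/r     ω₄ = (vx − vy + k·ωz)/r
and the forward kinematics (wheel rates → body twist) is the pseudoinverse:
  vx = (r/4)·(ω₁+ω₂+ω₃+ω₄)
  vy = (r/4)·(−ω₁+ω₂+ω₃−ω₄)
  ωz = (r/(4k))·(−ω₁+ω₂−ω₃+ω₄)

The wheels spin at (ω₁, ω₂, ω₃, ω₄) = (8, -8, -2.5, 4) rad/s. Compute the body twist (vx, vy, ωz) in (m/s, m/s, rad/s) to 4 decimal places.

k = lx + ly = 0.12 + 0.12 = 0.2400
ω₁+ω₂+ω₃+ω₄ = 1.5000  →  vx = (0.04/4)·1.5000 = 0.0150
−ω₁+ω₂+ω₃−ω₄ = -22.5000  →  vy = (0.04/4)·-22.5000 = -0.2250
−ω₁+ω₂−ω₃+ω₄ = -9.5000  →  ωz = (0.04/0.9600)·-9.5000 = -0.3958

(0.0150, -0.2250, -0.3958)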